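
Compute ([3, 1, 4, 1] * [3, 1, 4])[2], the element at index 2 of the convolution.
Use y[k] = Σ_i a[i]·b[k-i] at k=2. y[2] = 3×4 + 1×1 + 4×3 = 25

25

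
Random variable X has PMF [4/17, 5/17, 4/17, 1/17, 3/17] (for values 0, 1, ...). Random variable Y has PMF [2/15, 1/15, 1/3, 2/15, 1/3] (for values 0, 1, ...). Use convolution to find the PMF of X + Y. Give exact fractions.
P(X+Y=k) = Σ_i P(X=i)·P(Y=k-i) — a convolution of [4/17, 5/17, 4/17, 1/17, 3/17] and [2/15, 1/15, 1/3, 2/15, 1/3]. P(X+Y=0) = (4/17)×(2/15) = 8/255; P(X+Y=1) = (4/17)×(1/15) + (5/17)×(2/15) = 4/255 + 2/51 = 14/255; P(X+Y=2) = (4/17)×(1/3) + (5/17)×(1/15) + (4/17)×(2/15) = 4/51 + 1/51 + 8/255 = 11/85; P(X+Y=3) = (4/17)×(2/15) + (5/17)×(1/3) + (4/17)×(1/15) + (1/17)×(2/15) = 8/255 + 5/51 + 4/255 + 2/255 = 13/85; P(X+Y=4) = (4/17)×(1/3) + (5/17)×(2/15) + (4/17)×(1/3) + (1/17)×(1/15) + (3/17)×(2/15) = 4/51 + 2/51 + 4/51 + 1/255 + 2/85 = 19/85; P(X+Y=5) = (5/17)×(1/3) + (4/17)×(2/15) + (1/17)×(1/3) + (3/17)×(1/15) = 5/51 + 8/255 + 1/51 + 1/85 = 41/255; P(X+Y=6) = (4/17)×(1/3) + (1/17)×(2/15) + (3/17)×(1/3) = 4/51 + 2/255 + 1/17 = 37/255; P(X+Y=7) = (1/17)×(1/3) + (3/17)×(2/15) = 1/51 + 2/85 = 11/255; P(X+Y=8) = (3/17)×(1/3) = 1/17. PMF: [8/255, 14/255, 11/85, 13/85, 19/85, 41/255, 37/255, 11/255, 1/17] (sums to 1 ✓)

[8/255, 14/255, 11/85, 13/85, 19/85, 41/255, 37/255, 11/255, 1/17]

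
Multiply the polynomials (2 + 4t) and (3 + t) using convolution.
Ascending coefficients: a = [2, 4], b = [3, 1]. c[0] = 2×3 = 6; c[1] = 2×1 + 4×3 = 14; c[2] = 4×1 = 4. Result coefficients: [6, 14, 4] → 6 + 14t + 4t^2

6 + 14t + 4t^2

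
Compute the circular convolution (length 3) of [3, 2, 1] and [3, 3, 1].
Use y[k] = Σ_j u[j]·v[(k-j) mod 3]. y[0] = 3×3 + 2×1 + 1×3 = 14; y[1] = 3×3 + 2×3 + 1×1 = 16; y[2] = 3×1 + 2×3 + 1×3 = 12. Result: [14, 16, 12]

[14, 16, 12]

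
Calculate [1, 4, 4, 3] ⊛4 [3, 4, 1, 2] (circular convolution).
Use y[k] = Σ_j x[j]·h[(k-j) mod 4]. y[0] = 1×3 + 4×2 + 4×1 + 3×4 = 27; y[1] = 1×4 + 4×3 + 4×2 + 3×1 = 27; y[2] = 1×1 + 4×4 + 4×3 + 3×2 = 35; y[3] = 1×2 + 4×1 + 4×4 + 3×3 = 31. Result: [27, 27, 35, 31]

[27, 27, 35, 31]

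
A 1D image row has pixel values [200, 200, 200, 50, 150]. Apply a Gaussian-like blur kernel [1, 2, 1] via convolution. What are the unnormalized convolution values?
Convolve image row [200, 200, 200, 50, 150] with kernel [1, 2, 1]: y[0] = 200×1 = 200; y[1] = 200×2 + 200×1 = 600; y[2] = 200×1 + 200×2 + 200×1 = 800; y[3] = 200×1 + 200×2 + 50×1 = 650; y[4] = 200×1 + 50×2 + 150×1 = 450; y[5] = 50×1 + 150×2 = 350; y[6] = 150×1 = 150 → [200, 600, 800, 650, 450, 350, 150]. Normalization factor = sum(kernel) = 4.

[200, 600, 800, 650, 450, 350, 150]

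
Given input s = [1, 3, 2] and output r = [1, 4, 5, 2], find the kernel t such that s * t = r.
Output length 4 = len(s) + len(t) - 1 ⇒ len(t) = 2. Solve t forward using t[k] = (r[k] - Σ_{i≥1} s[i]·t[k-i]) / s[0]: t[0] = r[0] / s[0] = 1 / 1 = 1; t[1] = (r[1] - 3×1) / s[0] = (4 - 3×1) / 1 = 1. So t = [1, 1]. Forward-check [1, 3, 2] * [1, 1]: r[0] = 1×1 = 1; r[1] = 1×1 + 3×1 = 4; r[2] = 3×1 + 2×1 = 5; r[3] = 2×1 = 2 → [1, 4, 5, 2] ✓

[1, 1]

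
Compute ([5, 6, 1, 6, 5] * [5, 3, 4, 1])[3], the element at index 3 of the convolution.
Use y[k] = Σ_i a[i]·b[k-i] at k=3. y[3] = 5×1 + 6×4 + 1×3 + 6×5 = 62

62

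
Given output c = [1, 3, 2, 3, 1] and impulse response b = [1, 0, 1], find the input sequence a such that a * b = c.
Deconvolve c=[1, 3, 2, 3, 1] by b=[1, 0, 1]. Since b[0]=1, solve forward: a[0] = c[0] / 1 = 1; a[1] = (c[1] - 1×0) / 1 = 3; a[2] = (c[2] - 3×0 - 1×1) / 1 = 1. So a = [1, 3, 1]. Check by forward convolution: c[0] = 1×1 = 1; c[1] = 1×0 + 3×1 = 3; c[2] = 1×1 + 3×0 + 1×1 = 2; c[3] = 3×1 + 1×0 = 3; c[4] = 1×1 = 1

[1, 3, 1]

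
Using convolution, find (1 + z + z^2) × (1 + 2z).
Ascending coefficients: a = [1, 1, 1], b = [1, 2]. c[0] = 1×1 = 1; c[1] = 1×2 + 1×1 = 3; c[2] = 1×2 + 1×1 = 3; c[3] = 1×2 = 2. Result coefficients: [1, 3, 3, 2] → 1 + 3z + 3z^2 + 2z^3

1 + 3z + 3z^2 + 2z^3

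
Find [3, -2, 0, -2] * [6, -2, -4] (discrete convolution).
y[0] = 3×6 = 18; y[1] = 3×-2 + -2×6 = -18; y[2] = 3×-4 + -2×-2 + 0×6 = -8; y[3] = -2×-4 + 0×-2 + -2×6 = -4; y[4] = 0×-4 + -2×-2 = 4; y[5] = -2×-4 = 8

[18, -18, -8, -4, 4, 8]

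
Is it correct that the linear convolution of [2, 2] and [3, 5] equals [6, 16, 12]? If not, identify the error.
Recompute linear convolution of [2, 2] and [3, 5]: y[0] = 2×3 = 6; y[1] = 2×5 + 2×3 = 16; y[2] = 2×5 = 10 → [6, 16, 10]. Compare to given [6, 16, 12]: they differ at index 2: given 12, correct 10, so answer: No

No. Error at index 2: given 12, correct 10.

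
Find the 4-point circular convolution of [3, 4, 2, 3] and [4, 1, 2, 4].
Use y[k] = Σ_j s[j]·t[(k-j) mod 4]. y[0] = 3×4 + 4×4 + 2×2 + 3×1 = 35; y[1] = 3×1 + 4×4 + 2×4 + 3×2 = 33; y[2] = 3×2 + 4×1 + 2×4 + 3×4 = 30; y[3] = 3×4 + 4×2 + 2×1 + 3×4 = 34. Result: [35, 33, 30, 34]

[35, 33, 30, 34]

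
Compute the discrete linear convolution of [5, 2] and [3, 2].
y[0] = 5×3 = 15; y[1] = 5×2 + 2×3 = 16; y[2] = 2×2 = 4

[15, 16, 4]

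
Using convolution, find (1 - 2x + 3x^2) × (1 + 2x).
Ascending coefficients: a = [1, -2, 3], b = [1, 2]. c[0] = 1×1 = 1; c[1] = 1×2 + -2×1 = 0; c[2] = -2×2 + 3×1 = -1; c[3] = 3×2 = 6. Result coefficients: [1, 0, -1, 6] → 1 - x^2 + 6x^3

1 - x^2 + 6x^3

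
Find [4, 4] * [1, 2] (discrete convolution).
y[0] = 4×1 = 4; y[1] = 4×2 + 4×1 = 12; y[2] = 4×2 = 8

[4, 12, 8]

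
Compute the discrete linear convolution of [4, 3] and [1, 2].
y[0] = 4×1 = 4; y[1] = 4×2 + 3×1 = 11; y[2] = 3×2 = 6

[4, 11, 6]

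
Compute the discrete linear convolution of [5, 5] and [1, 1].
y[0] = 5×1 = 5; y[1] = 5×1 + 5×1 = 10; y[2] = 5×1 = 5

[5, 10, 5]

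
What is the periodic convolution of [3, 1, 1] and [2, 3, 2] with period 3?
Use y[k] = Σ_j a[j]·b[(k-j) mod 3]. y[0] = 3×2 + 1×2 + 1×3 = 11; y[1] = 3×3 + 1×2 + 1×2 = 13; y[2] = 3×2 + 1×3 + 1×2 = 11. Result: [11, 13, 11]

[11, 13, 11]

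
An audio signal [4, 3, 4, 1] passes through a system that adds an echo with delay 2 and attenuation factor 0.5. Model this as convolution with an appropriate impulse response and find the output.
Direct-path + delayed-attenuated-path model → impulse response h = [1, 0, 0.5] (1 at lag 0, 0.5 at lag 2). Output y[n] = x[n] + 0.5·x[n - 2] (with x[n] = 0 outside 0..3): y[0] = 4 + 0.5×0 = 4; y[1] = 3 + 0.5×0 = 3; y[2] = 4 + 0.5×4 = 6.0; y[3] = 1 + 0.5×3 = 2.5; y[4] = 0 + 0.5×4 = 2.0; y[5] = 0 + 0.5×1 = 0.5. So y = [4, 3, 6.0, 2.5, 2.0, 0.5]

[4, 3, 6.0, 2.5, 2.0, 0.5]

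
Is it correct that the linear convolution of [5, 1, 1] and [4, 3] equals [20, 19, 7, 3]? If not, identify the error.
Recompute linear convolution of [5, 1, 1] and [4, 3]: y[0] = 5×4 = 20; y[1] = 5×3 + 1×4 = 19; y[2] = 1×3 + 1×4 = 7; y[3] = 1×3 = 3 → [20, 19, 7, 3]. Given [20, 19, 7, 3] matches, so answer: Yes

Yes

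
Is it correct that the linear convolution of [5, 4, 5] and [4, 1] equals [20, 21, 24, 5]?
Recompute linear convolution of [5, 4, 5] and [4, 1]: y[0] = 5×4 = 20; y[1] = 5×1 + 4×4 = 21; y[2] = 4×1 + 5×4 = 24; y[3] = 5×1 = 5 → [20, 21, 24, 5]. Given [20, 21, 24, 5] matches, so answer: Yes

Yes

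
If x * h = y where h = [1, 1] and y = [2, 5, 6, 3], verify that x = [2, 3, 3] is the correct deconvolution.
Forward-compute [2, 3, 3] * [1, 1]: y[0] = 2×1 = 2; y[1] = 2×1 + 3×1 = 5; y[2] = 3×1 + 3×1 = 6; y[3] = 3×1 = 3 → [2, 5, 6, 3]. Matches given y = [2, 5, 6, 3], so verified.

Verified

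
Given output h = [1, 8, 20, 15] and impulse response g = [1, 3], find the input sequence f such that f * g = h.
Deconvolve h=[1, 8, 20, 15] by g=[1, 3]. Since g[0]=1, solve forward: f[0] = h[0] / 1 = 1; f[1] = (h[1] - 1×3) / 1 = 5; f[2] = (h[2] - 5×3) / 1 = 5. So f = [1, 5, 5]. Check by forward convolution: h[0] = 1×1 = 1; h[1] = 1×3 + 5×1 = 8; h[2] = 5×3 + 5×1 = 20; h[3] = 5×3 = 15

[1, 5, 5]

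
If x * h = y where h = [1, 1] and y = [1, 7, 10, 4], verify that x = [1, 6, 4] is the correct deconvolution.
Forward-compute [1, 6, 4] * [1, 1]: y[0] = 1×1 = 1; y[1] = 1×1 + 6×1 = 7; y[2] = 6×1 + 4×1 = 10; y[3] = 4×1 = 4 → [1, 7, 10, 4]. Matches given y = [1, 7, 10, 4], so verified.

Verified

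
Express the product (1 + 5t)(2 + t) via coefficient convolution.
Ascending coefficients: a = [1, 5], b = [2, 1]. c[0] = 1×2 = 2; c[1] = 1×1 + 5×2 = 11; c[2] = 5×1 = 5. Result coefficients: [2, 11, 5] → 2 + 11t + 5t^2

2 + 11t + 5t^2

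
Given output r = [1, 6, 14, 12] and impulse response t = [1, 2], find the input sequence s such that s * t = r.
Deconvolve r=[1, 6, 14, 12] by t=[1, 2]. Since t[0]=1, solve forward: s[0] = r[0] / 1 = 1; s[1] = (r[1] - 1×2) / 1 = 4; s[2] = (r[2] - 4×2) / 1 = 6. So s = [1, 4, 6]. Check by forward convolution: r[0] = 1×1 = 1; r[1] = 1×2 + 4×1 = 6; r[2] = 4×2 + 6×1 = 14; r[3] = 6×2 = 12

[1, 4, 6]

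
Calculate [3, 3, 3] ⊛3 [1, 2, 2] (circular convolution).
Use y[k] = Σ_j f[j]·g[(k-j) mod 3]. y[0] = 3×1 + 3×2 + 3×2 = 15; y[1] = 3×2 + 3×1 + 3×2 = 15; y[2] = 3×2 + 3×2 + 3×1 = 15. Result: [15, 15, 15]

[15, 15, 15]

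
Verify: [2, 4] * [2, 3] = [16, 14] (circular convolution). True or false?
Recompute circular convolution of [2, 4] and [2, 3]: y[0] = 2×2 + 4×3 = 16; y[1] = 2×3 + 4×2 = 14 → [16, 14]. Given [16, 14] matches, so answer: Yes

Yes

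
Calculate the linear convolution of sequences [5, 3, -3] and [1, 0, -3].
y[0] = 5×1 = 5; y[1] = 5×0 + 3×1 = 3; y[2] = 5×-3 + 3×0 + -3×1 = -18; y[3] = 3×-3 + -3×0 = -9; y[4] = -3×-3 = 9

[5, 3, -18, -9, 9]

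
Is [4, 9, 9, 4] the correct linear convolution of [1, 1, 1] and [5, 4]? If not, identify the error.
Recompute linear convolution of [1, 1, 1] and [5, 4]: y[0] = 1×5 = 5; y[1] = 1×4 + 1×5 = 9; y[2] = 1×4 + 1×5 = 9; y[3] = 1×4 = 4 → [5, 9, 9, 4]. Compare to given [4, 9, 9, 4]: they differ at index 0: given 4, correct 5, so answer: No

No. Error at index 0: given 4, correct 5.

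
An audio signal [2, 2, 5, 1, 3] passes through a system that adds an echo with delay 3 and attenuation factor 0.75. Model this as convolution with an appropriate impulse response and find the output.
Direct-path + delayed-attenuated-path model → impulse response h = [1, 0, 0, 0.75] (1 at lag 0, 0.75 at lag 3). Output y[n] = x[n] + 0.75·x[n - 3] (with x[n] = 0 outside 0..4): y[0] = 2 + 0.75×0 = 2; y[1] = 2 + 0.75×0 = 2; y[2] = 5 + 0.75×0 = 5; y[3] = 1 + 0.75×2 = 2.5; y[4] = 3 + 0.75×2 = 4.5; y[5] = 0 + 0.75×5 = 3.75; y[6] = 0 + 0.75×1 = 0.75; y[7] = 0 + 0.75×3 = 2.25. So y = [2, 2, 5, 2.5, 4.5, 3.75, 0.75, 2.25]

[2, 2, 5, 2.5, 4.5, 3.75, 0.75, 2.25]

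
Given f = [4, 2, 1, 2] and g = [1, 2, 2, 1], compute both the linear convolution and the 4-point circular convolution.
Linear: y_lin[0] = 4×1 = 4; y_lin[1] = 4×2 + 2×1 = 10; y_lin[2] = 4×2 + 2×2 + 1×1 = 13; y_lin[3] = 4×1 + 2×2 + 1×2 + 2×1 = 12; y_lin[4] = 2×1 + 1×2 + 2×2 = 8; y_lin[5] = 1×1 + 2×2 = 5; y_lin[6] = 2×1 = 2 → [4, 10, 13, 12, 8, 5, 2]. Circular (length 4): y[0] = 4×1 + 2×1 + 1×2 + 2×2 = 12; y[1] = 4×2 + 2×1 + 1×1 + 2×2 = 15; y[2] = 4×2 + 2×2 + 1×1 + 2×1 = 15; y[3] = 4×1 + 2×2 + 1×2 + 2×1 = 12 → [12, 15, 15, 12]

Linear: [4, 10, 13, 12, 8, 5, 2], Circular: [12, 15, 15, 12]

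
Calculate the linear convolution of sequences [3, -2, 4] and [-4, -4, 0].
y[0] = 3×-4 = -12; y[1] = 3×-4 + -2×-4 = -4; y[2] = 3×0 + -2×-4 + 4×-4 = -8; y[3] = -2×0 + 4×-4 = -16; y[4] = 4×0 = 0

[-12, -4, -8, -16, 0]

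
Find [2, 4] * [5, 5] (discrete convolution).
y[0] = 2×5 = 10; y[1] = 2×5 + 4×5 = 30; y[2] = 4×5 = 20

[10, 30, 20]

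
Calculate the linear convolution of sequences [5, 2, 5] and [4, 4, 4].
y[0] = 5×4 = 20; y[1] = 5×4 + 2×4 = 28; y[2] = 5×4 + 2×4 + 5×4 = 48; y[3] = 2×4 + 5×4 = 28; y[4] = 5×4 = 20

[20, 28, 48, 28, 20]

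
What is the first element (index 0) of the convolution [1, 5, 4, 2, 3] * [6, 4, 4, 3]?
Use y[k] = Σ_i a[i]·b[k-i] at k=0. y[0] = 1×6 = 6

6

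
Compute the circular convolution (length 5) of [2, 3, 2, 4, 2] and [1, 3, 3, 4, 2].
Use y[k] = Σ_j a[j]·b[(k-j) mod 5]. y[0] = 2×1 + 3×2 + 2×4 + 4×3 + 2×3 = 34; y[1] = 2×3 + 3×1 + 2×2 + 4×4 + 2×3 = 35; y[2] = 2×3 + 3×3 + 2×1 + 4×2 + 2×4 = 33; y[3] = 2×4 + 3×3 + 2×3 + 4×1 + 2×2 = 31; y[4] = 2×2 + 3×4 + 2×3 + 4×3 + 2×1 = 36. Result: [34, 35, 33, 31, 36]

[34, 35, 33, 31, 36]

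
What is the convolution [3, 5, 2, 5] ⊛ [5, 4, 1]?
y[0] = 3×5 = 15; y[1] = 3×4 + 5×5 = 37; y[2] = 3×1 + 5×4 + 2×5 = 33; y[3] = 5×1 + 2×4 + 5×5 = 38; y[4] = 2×1 + 5×4 = 22; y[5] = 5×1 = 5

[15, 37, 33, 38, 22, 5]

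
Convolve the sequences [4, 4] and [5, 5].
y[0] = 4×5 = 20; y[1] = 4×5 + 4×5 = 40; y[2] = 4×5 = 20

[20, 40, 20]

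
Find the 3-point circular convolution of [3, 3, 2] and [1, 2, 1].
Use y[k] = Σ_j s[j]·t[(k-j) mod 3]. y[0] = 3×1 + 3×1 + 2×2 = 10; y[1] = 3×2 + 3×1 + 2×1 = 11; y[2] = 3×1 + 3×2 + 2×1 = 11. Result: [10, 11, 11]

[10, 11, 11]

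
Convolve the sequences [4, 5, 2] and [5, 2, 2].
y[0] = 4×5 = 20; y[1] = 4×2 + 5×5 = 33; y[2] = 4×2 + 5×2 + 2×5 = 28; y[3] = 5×2 + 2×2 = 14; y[4] = 2×2 = 4

[20, 33, 28, 14, 4]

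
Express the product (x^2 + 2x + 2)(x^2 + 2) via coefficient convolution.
Ascending coefficients: a = [2, 2, 1], b = [2, 0, 1]. c[0] = 2×2 = 4; c[1] = 2×0 + 2×2 = 4; c[2] = 2×1 + 2×0 + 1×2 = 4; c[3] = 2×1 + 1×0 = 2; c[4] = 1×1 = 1. Result coefficients: [4, 4, 4, 2, 1] → x^4 + 2x^3 + 4x^2 + 4x + 4

x^4 + 2x^3 + 4x^2 + 4x + 4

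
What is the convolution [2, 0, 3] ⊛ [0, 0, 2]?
y[0] = 2×0 = 0; y[1] = 2×0 + 0×0 = 0; y[2] = 2×2 + 0×0 + 3×0 = 4; y[3] = 0×2 + 3×0 = 0; y[4] = 3×2 = 6

[0, 0, 4, 0, 6]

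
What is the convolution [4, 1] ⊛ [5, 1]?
y[0] = 4×5 = 20; y[1] = 4×1 + 1×5 = 9; y[2] = 1×1 = 1

[20, 9, 1]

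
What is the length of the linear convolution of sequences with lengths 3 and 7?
Linear/full convolution length: m + n - 1 = 3 + 7 - 1 = 9

9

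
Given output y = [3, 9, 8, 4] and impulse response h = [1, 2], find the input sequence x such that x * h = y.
Deconvolve y=[3, 9, 8, 4] by h=[1, 2]. Since h[0]=1, solve forward: x[0] = y[0] / 1 = 3; x[1] = (y[1] - 3×2) / 1 = 3; x[2] = (y[2] - 3×2) / 1 = 2. So x = [3, 3, 2]. Check by forward convolution: y[0] = 3×1 = 3; y[1] = 3×2 + 3×1 = 9; y[2] = 3×2 + 2×1 = 8; y[3] = 2×2 = 4

[3, 3, 2]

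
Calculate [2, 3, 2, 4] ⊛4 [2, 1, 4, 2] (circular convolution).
Use y[k] = Σ_j a[j]·b[(k-j) mod 4]. y[0] = 2×2 + 3×2 + 2×4 + 4×1 = 22; y[1] = 2×1 + 3×2 + 2×2 + 4×4 = 28; y[2] = 2×4 + 3×1 + 2×2 + 4×2 = 23; y[3] = 2×2 + 3×4 + 2×1 + 4×2 = 26. Result: [22, 28, 23, 26]

[22, 28, 23, 26]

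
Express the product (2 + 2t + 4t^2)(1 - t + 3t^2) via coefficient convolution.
Ascending coefficients: a = [2, 2, 4], b = [1, -1, 3]. c[0] = 2×1 = 2; c[1] = 2×-1 + 2×1 = 0; c[2] = 2×3 + 2×-1 + 4×1 = 8; c[3] = 2×3 + 4×-1 = 2; c[4] = 4×3 = 12. Result coefficients: [2, 0, 8, 2, 12] → 2 + 8t^2 + 2t^3 + 12t^4

2 + 8t^2 + 2t^3 + 12t^4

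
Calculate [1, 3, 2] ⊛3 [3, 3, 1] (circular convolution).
Use y[k] = Σ_j a[j]·b[(k-j) mod 3]. y[0] = 1×3 + 3×1 + 2×3 = 12; y[1] = 1×3 + 3×3 + 2×1 = 14; y[2] = 1×1 + 3×3 + 2×3 = 16. Result: [12, 14, 16]

[12, 14, 16]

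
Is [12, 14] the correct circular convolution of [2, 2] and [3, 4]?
Recompute circular convolution of [2, 2] and [3, 4]: y[0] = 2×3 + 2×4 = 14; y[1] = 2×4 + 2×3 = 14 → [14, 14]. Compare to given [12, 14]: they differ at index 0: given 12, correct 14, so answer: No

No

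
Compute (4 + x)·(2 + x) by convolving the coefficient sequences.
Ascending coefficients: a = [4, 1], b = [2, 1]. c[0] = 4×2 = 8; c[1] = 4×1 + 1×2 = 6; c[2] = 1×1 = 1. Result coefficients: [8, 6, 1] → 8 + 6x + x^2

8 + 6x + x^2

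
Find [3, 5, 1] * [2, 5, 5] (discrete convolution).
y[0] = 3×2 = 6; y[1] = 3×5 + 5×2 = 25; y[2] = 3×5 + 5×5 + 1×2 = 42; y[3] = 5×5 + 1×5 = 30; y[4] = 1×5 = 5

[6, 25, 42, 30, 5]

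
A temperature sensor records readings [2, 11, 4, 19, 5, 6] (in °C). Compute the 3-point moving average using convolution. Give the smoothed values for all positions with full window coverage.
3-point moving average kernel = [1, 1, 1]. Apply in 'valid' mode (full window coverage): avg[0] = (2 + 11 + 4) / 3 = 5.67; avg[1] = (11 + 4 + 19) / 3 = 11.33; avg[2] = (4 + 19 + 5) / 3 = 9.33; avg[3] = (19 + 5 + 6) / 3 = 10.0. Smoothed values: [5.67, 11.33, 9.33, 10.0]

[5.67, 11.33, 9.33, 10.0]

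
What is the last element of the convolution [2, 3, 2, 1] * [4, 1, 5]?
Use y[k] = Σ_i a[i]·b[k-i] at k=5. y[5] = 1×5 = 5

5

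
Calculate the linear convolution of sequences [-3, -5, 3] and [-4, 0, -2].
y[0] = -3×-4 = 12; y[1] = -3×0 + -5×-4 = 20; y[2] = -3×-2 + -5×0 + 3×-4 = -6; y[3] = -5×-2 + 3×0 = 10; y[4] = 3×-2 = -6

[12, 20, -6, 10, -6]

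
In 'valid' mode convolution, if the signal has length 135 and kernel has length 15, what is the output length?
'Valid' mode counts only positions where the kernel fully overlaps the signal: m - n + 1 = 135 - 15 + 1 = 121

121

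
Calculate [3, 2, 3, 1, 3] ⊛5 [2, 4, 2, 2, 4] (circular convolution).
Use y[k] = Σ_j u[j]·v[(k-j) mod 5]. y[0] = 3×2 + 2×4 + 3×2 + 1×2 + 3×4 = 34; y[1] = 3×4 + 2×2 + 3×4 + 1×2 + 3×2 = 36; y[2] = 3×2 + 2×4 + 3×2 + 1×4 + 3×2 = 30; y[3] = 3×2 + 2×2 + 3×4 + 1×2 + 3×4 = 36; y[4] = 3×4 + 2×2 + 3×2 + 1×4 + 3×2 = 32. Result: [34, 36, 30, 36, 32]

[34, 36, 30, 36, 32]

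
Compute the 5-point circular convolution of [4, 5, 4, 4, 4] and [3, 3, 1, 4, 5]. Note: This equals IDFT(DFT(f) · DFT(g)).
Either evaluate y[k] = Σ_j f[j]·g[(k-j) mod 5] directly, or use IDFT(DFT(f) · DFT(g)). y[0] = 4×3 + 5×5 + 4×4 + 4×1 + 4×3 = 69; y[1] = 4×3 + 5×3 + 4×5 + 4×4 + 4×1 = 67; y[2] = 4×1 + 5×3 + 4×3 + 4×5 + 4×4 = 67; y[3] = 4×4 + 5×1 + 4×3 + 4×3 + 4×5 = 65; y[4] = 4×5 + 5×4 + 4×1 + 4×3 + 4×3 = 68. Result: [69, 67, 67, 65, 68]

[69, 67, 67, 65, 68]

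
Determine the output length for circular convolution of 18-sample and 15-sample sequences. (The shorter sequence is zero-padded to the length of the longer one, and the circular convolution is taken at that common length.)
Circular convolution (zero-padding the shorter input) has length max(m, n) = max(18, 15) = 18

18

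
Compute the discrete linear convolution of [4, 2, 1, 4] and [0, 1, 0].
y[0] = 4×0 = 0; y[1] = 4×1 + 2×0 = 4; y[2] = 4×0 + 2×1 + 1×0 = 2; y[3] = 2×0 + 1×1 + 4×0 = 1; y[4] = 1×0 + 4×1 = 4; y[5] = 4×0 = 0

[0, 4, 2, 1, 4, 0]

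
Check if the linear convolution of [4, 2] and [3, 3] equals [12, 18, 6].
Recompute linear convolution of [4, 2] and [3, 3]: y[0] = 4×3 = 12; y[1] = 4×3 + 2×3 = 18; y[2] = 2×3 = 6 → [12, 18, 6]. Given [12, 18, 6] matches, so answer: Yes

Yes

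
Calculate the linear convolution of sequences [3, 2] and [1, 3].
y[0] = 3×1 = 3; y[1] = 3×3 + 2×1 = 11; y[2] = 2×3 = 6

[3, 11, 6]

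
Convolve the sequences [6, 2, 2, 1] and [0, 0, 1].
y[0] = 6×0 = 0; y[1] = 6×0 + 2×0 = 0; y[2] = 6×1 + 2×0 + 2×0 = 6; y[3] = 2×1 + 2×0 + 1×0 = 2; y[4] = 2×1 + 1×0 = 2; y[5] = 1×1 = 1

[0, 0, 6, 2, 2, 1]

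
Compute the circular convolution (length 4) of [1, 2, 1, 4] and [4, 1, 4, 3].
Use y[k] = Σ_j u[j]·v[(k-j) mod 4]. y[0] = 1×4 + 2×3 + 1×4 + 4×1 = 18; y[1] = 1×1 + 2×4 + 1×3 + 4×4 = 28; y[2] = 1×4 + 2×1 + 1×4 + 4×3 = 22; y[3] = 1×3 + 2×4 + 1×1 + 4×4 = 28. Result: [18, 28, 22, 28]

[18, 28, 22, 28]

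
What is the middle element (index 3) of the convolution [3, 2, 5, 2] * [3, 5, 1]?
Use y[k] = Σ_i a[i]·b[k-i] at k=3. y[3] = 2×1 + 5×5 + 2×3 = 33

33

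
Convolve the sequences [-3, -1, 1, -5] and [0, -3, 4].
y[0] = -3×0 = 0; y[1] = -3×-3 + -1×0 = 9; y[2] = -3×4 + -1×-3 + 1×0 = -9; y[3] = -1×4 + 1×-3 + -5×0 = -7; y[4] = 1×4 + -5×-3 = 19; y[5] = -5×4 = -20

[0, 9, -9, -7, 19, -20]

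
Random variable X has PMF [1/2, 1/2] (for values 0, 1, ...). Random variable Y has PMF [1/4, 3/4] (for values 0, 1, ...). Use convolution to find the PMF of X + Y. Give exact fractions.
P(X+Y=k) = Σ_i P(X=i)·P(Y=k-i) — a convolution of [1/2, 1/2] and [1/4, 3/4]. P(X+Y=0) = (1/2)×(1/4) = 1/8; P(X+Y=1) = (1/2)×(3/4) + (1/2)×(1/4) = 3/8 + 1/8 = 1/2; P(X+Y=2) = (1/2)×(3/4) = 3/8. PMF: [1/8, 1/2, 3/8] (sums to 1 ✓)

[1/8, 1/2, 3/8]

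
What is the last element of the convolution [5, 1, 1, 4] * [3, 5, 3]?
Use y[k] = Σ_i a[i]·b[k-i] at k=5. y[5] = 4×3 = 12

12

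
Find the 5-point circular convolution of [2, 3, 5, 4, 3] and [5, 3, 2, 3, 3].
Use y[k] = Σ_j s[j]·t[(k-j) mod 5]. y[0] = 2×5 + 3×3 + 5×3 + 4×2 + 3×3 = 51; y[1] = 2×3 + 3×5 + 5×3 + 4×3 + 3×2 = 54; y[2] = 2×2 + 3×3 + 5×5 + 4×3 + 3×3 = 59; y[3] = 2×3 + 3×2 + 5×3 + 4×5 + 3×3 = 56; y[4] = 2×3 + 3×3 + 5×2 + 4×3 + 3×5 = 52. Result: [51, 54, 59, 56, 52]

[51, 54, 59, 56, 52]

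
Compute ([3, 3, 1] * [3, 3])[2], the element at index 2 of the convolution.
Use y[k] = Σ_i a[i]·b[k-i] at k=2. y[2] = 3×3 + 1×3 = 12

12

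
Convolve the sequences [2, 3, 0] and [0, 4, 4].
y[0] = 2×0 = 0; y[1] = 2×4 + 3×0 = 8; y[2] = 2×4 + 3×4 + 0×0 = 20; y[3] = 3×4 + 0×4 = 12; y[4] = 0×4 = 0

[0, 8, 20, 12, 0]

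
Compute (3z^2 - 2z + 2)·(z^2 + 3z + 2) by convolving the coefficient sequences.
Ascending coefficients: a = [2, -2, 3], b = [2, 3, 1]. c[0] = 2×2 = 4; c[1] = 2×3 + -2×2 = 2; c[2] = 2×1 + -2×3 + 3×2 = 2; c[3] = -2×1 + 3×3 = 7; c[4] = 3×1 = 3. Result coefficients: [4, 2, 2, 7, 3] → 3z^4 + 7z^3 + 2z^2 + 2z + 4

3z^4 + 7z^3 + 2z^2 + 2z + 4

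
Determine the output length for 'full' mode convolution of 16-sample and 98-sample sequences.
Linear/full convolution length: m + n - 1 = 16 + 98 - 1 = 113

113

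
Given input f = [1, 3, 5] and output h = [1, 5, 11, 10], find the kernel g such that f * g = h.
Output length 4 = len(f) + len(g) - 1 ⇒ len(g) = 2. Solve g forward using g[k] = (h[k] - Σ_{i≥1} f[i]·g[k-i]) / f[0]: g[0] = h[0] / f[0] = 1 / 1 = 1; g[1] = (h[1] - 3×1) / f[0] = (5 - 3×1) / 1 = 2. So g = [1, 2]. Forward-check [1, 3, 5] * [1, 2]: h[0] = 1×1 = 1; h[1] = 1×2 + 3×1 = 5; h[2] = 3×2 + 5×1 = 11; h[3] = 5×2 = 10 → [1, 5, 11, 10] ✓

[1, 2]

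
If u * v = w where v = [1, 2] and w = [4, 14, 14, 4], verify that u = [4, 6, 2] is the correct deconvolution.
Forward-compute [4, 6, 2] * [1, 2]: w[0] = 4×1 = 4; w[1] = 4×2 + 6×1 = 14; w[2] = 6×2 + 2×1 = 14; w[3] = 2×2 = 4 → [4, 14, 14, 4]. Matches given w = [4, 14, 14, 4], so verified.

Verified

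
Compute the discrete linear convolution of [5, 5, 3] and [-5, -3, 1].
y[0] = 5×-5 = -25; y[1] = 5×-3 + 5×-5 = -40; y[2] = 5×1 + 5×-3 + 3×-5 = -25; y[3] = 5×1 + 3×-3 = -4; y[4] = 3×1 = 3

[-25, -40, -25, -4, 3]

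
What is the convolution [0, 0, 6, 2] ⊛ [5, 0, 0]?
y[0] = 0×5 = 0; y[1] = 0×0 + 0×5 = 0; y[2] = 0×0 + 0×0 + 6×5 = 30; y[3] = 0×0 + 6×0 + 2×5 = 10; y[4] = 6×0 + 2×0 = 0; y[5] = 2×0 = 0

[0, 0, 30, 10, 0, 0]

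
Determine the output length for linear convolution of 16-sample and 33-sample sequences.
Linear/full convolution length: m + n - 1 = 16 + 33 - 1 = 48

48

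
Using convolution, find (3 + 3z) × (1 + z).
Ascending coefficients: a = [3, 3], b = [1, 1]. c[0] = 3×1 = 3; c[1] = 3×1 + 3×1 = 6; c[2] = 3×1 = 3. Result coefficients: [3, 6, 3] → 3 + 6z + 3z^2

3 + 6z + 3z^2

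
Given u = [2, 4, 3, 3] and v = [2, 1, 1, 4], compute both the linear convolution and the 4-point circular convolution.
Linear: y_lin[0] = 2×2 = 4; y_lin[1] = 2×1 + 4×2 = 10; y_lin[2] = 2×1 + 4×1 + 3×2 = 12; y_lin[3] = 2×4 + 4×1 + 3×1 + 3×2 = 21; y_lin[4] = 4×4 + 3×1 + 3×1 = 22; y_lin[5] = 3×4 + 3×1 = 15; y_lin[6] = 3×4 = 12 → [4, 10, 12, 21, 22, 15, 12]. Circular (length 4): y[0] = 2×2 + 4×4 + 3×1 + 3×1 = 26; y[1] = 2×1 + 4×2 + 3×4 + 3×1 = 25; y[2] = 2×1 + 4×1 + 3×2 + 3×4 = 24; y[3] = 2×4 + 4×1 + 3×1 + 3×2 = 21 → [26, 25, 24, 21]

Linear: [4, 10, 12, 21, 22, 15, 12], Circular: [26, 25, 24, 21]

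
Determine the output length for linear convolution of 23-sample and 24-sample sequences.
Linear/full convolution length: m + n - 1 = 23 + 24 - 1 = 46

46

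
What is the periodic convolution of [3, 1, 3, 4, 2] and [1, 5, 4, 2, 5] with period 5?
Use y[k] = Σ_j x[j]·h[(k-j) mod 5]. y[0] = 3×1 + 1×5 + 3×2 + 4×4 + 2×5 = 40; y[1] = 3×5 + 1×1 + 3×5 + 4×2 + 2×4 = 47; y[2] = 3×4 + 1×5 + 3×1 + 4×5 + 2×2 = 44; y[3] = 3×2 + 1×4 + 3×5 + 4×1 + 2×5 = 39; y[4] = 3×5 + 1×2 + 3×4 + 4×5 + 2×1 = 51. Result: [40, 47, 44, 39, 51]

[40, 47, 44, 39, 51]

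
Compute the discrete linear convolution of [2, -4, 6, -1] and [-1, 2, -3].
y[0] = 2×-1 = -2; y[1] = 2×2 + -4×-1 = 8; y[2] = 2×-3 + -4×2 + 6×-1 = -20; y[3] = -4×-3 + 6×2 + -1×-1 = 25; y[4] = 6×-3 + -1×2 = -20; y[5] = -1×-3 = 3

[-2, 8, -20, 25, -20, 3]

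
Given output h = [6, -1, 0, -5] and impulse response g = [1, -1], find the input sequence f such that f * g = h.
Deconvolve h=[6, -1, 0, -5] by g=[1, -1]. Since g[0]=1, solve forward: f[0] = h[0] / 1 = 6; f[1] = (h[1] - 6×-1) / 1 = 5; f[2] = (h[2] - 5×-1) / 1 = 5. So f = [6, 5, 5]. Check by forward convolution: h[0] = 6×1 = 6; h[1] = 6×-1 + 5×1 = -1; h[2] = 5×-1 + 5×1 = 0; h[3] = 5×-1 = -5

[6, 5, 5]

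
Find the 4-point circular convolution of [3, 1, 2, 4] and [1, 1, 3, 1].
Use y[k] = Σ_j f[j]·g[(k-j) mod 4]. y[0] = 3×1 + 1×1 + 2×3 + 4×1 = 14; y[1] = 3×1 + 1×1 + 2×1 + 4×3 = 18; y[2] = 3×3 + 1×1 + 2×1 + 4×1 = 16; y[3] = 3×1 + 1×3 + 2×1 + 4×1 = 12. Result: [14, 18, 16, 12]

[14, 18, 16, 12]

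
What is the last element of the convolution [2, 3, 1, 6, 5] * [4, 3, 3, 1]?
Use y[k] = Σ_i a[i]·b[k-i] at k=7. y[7] = 5×1 = 5

5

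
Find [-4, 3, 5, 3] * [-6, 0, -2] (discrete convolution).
y[0] = -4×-6 = 24; y[1] = -4×0 + 3×-6 = -18; y[2] = -4×-2 + 3×0 + 5×-6 = -22; y[3] = 3×-2 + 5×0 + 3×-6 = -24; y[4] = 5×-2 + 3×0 = -10; y[5] = 3×-2 = -6

[24, -18, -22, -24, -10, -6]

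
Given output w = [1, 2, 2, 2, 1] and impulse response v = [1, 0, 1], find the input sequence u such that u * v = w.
Deconvolve w=[1, 2, 2, 2, 1] by v=[1, 0, 1]. Since v[0]=1, solve forward: u[0] = w[0] / 1 = 1; u[1] = (w[1] - 1×0) / 1 = 2; u[2] = (w[2] - 2×0 - 1×1) / 1 = 1. So u = [1, 2, 1]. Check by forward convolution: w[0] = 1×1 = 1; w[1] = 1×0 + 2×1 = 2; w[2] = 1×1 + 2×0 + 1×1 = 2; w[3] = 2×1 + 1×0 = 2; w[4] = 1×1 = 1

[1, 2, 1]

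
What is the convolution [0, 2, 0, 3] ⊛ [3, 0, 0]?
y[0] = 0×3 = 0; y[1] = 0×0 + 2×3 = 6; y[2] = 0×0 + 2×0 + 0×3 = 0; y[3] = 2×0 + 0×0 + 3×3 = 9; y[4] = 0×0 + 3×0 = 0; y[5] = 3×0 = 0

[0, 6, 0, 9, 0, 0]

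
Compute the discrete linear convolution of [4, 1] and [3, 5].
y[0] = 4×3 = 12; y[1] = 4×5 + 1×3 = 23; y[2] = 1×5 = 5

[12, 23, 5]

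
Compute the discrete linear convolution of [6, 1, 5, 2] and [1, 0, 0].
y[0] = 6×1 = 6; y[1] = 6×0 + 1×1 = 1; y[2] = 6×0 + 1×0 + 5×1 = 5; y[3] = 1×0 + 5×0 + 2×1 = 2; y[4] = 5×0 + 2×0 = 0; y[5] = 2×0 = 0

[6, 1, 5, 2, 0, 0]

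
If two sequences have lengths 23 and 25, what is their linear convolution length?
Linear/full convolution length: m + n - 1 = 23 + 25 - 1 = 47

47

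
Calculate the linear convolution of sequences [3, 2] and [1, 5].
y[0] = 3×1 = 3; y[1] = 3×5 + 2×1 = 17; y[2] = 2×5 = 10

[3, 17, 10]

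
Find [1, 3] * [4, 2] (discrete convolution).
y[0] = 1×4 = 4; y[1] = 1×2 + 3×4 = 14; y[2] = 3×2 = 6

[4, 14, 6]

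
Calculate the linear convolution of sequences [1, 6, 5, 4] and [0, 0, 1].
y[0] = 1×0 = 0; y[1] = 1×0 + 6×0 = 0; y[2] = 1×1 + 6×0 + 5×0 = 1; y[3] = 6×1 + 5×0 + 4×0 = 6; y[4] = 5×1 + 4×0 = 5; y[5] = 4×1 = 4

[0, 0, 1, 6, 5, 4]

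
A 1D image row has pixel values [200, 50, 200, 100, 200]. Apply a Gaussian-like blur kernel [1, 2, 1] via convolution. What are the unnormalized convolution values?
Convolve image row [200, 50, 200, 100, 200] with kernel [1, 2, 1]: y[0] = 200×1 = 200; y[1] = 200×2 + 50×1 = 450; y[2] = 200×1 + 50×2 + 200×1 = 500; y[3] = 50×1 + 200×2 + 100×1 = 550; y[4] = 200×1 + 100×2 + 200×1 = 600; y[5] = 100×1 + 200×2 = 500; y[6] = 200×1 = 200 → [200, 450, 500, 550, 600, 500, 200]. Normalization factor = sum(kernel) = 4.

[200, 450, 500, 550, 600, 500, 200]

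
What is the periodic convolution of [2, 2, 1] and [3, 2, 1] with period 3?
Use y[k] = Σ_j u[j]·v[(k-j) mod 3]. y[0] = 2×3 + 2×1 + 1×2 = 10; y[1] = 2×2 + 2×3 + 1×1 = 11; y[2] = 2×1 + 2×2 + 1×3 = 9. Result: [10, 11, 9]

[10, 11, 9]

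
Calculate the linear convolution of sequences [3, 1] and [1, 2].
y[0] = 3×1 = 3; y[1] = 3×2 + 1×1 = 7; y[2] = 1×2 = 2

[3, 7, 2]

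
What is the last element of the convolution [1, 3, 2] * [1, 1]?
Use y[k] = Σ_i a[i]·b[k-i] at k=3. y[3] = 2×1 = 2

2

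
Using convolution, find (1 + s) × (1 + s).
Ascending coefficients: a = [1, 1], b = [1, 1]. c[0] = 1×1 = 1; c[1] = 1×1 + 1×1 = 2; c[2] = 1×1 = 1. Result coefficients: [1, 2, 1] → 1 + 2s + s^2

1 + 2s + s^2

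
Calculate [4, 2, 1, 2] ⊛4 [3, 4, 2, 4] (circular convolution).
Use y[k] = Σ_j s[j]·t[(k-j) mod 4]. y[0] = 4×3 + 2×4 + 1×2 + 2×4 = 30; y[1] = 4×4 + 2×3 + 1×4 + 2×2 = 30; y[2] = 4×2 + 2×4 + 1×3 + 2×4 = 27; y[3] = 4×4 + 2×2 + 1×4 + 2×3 = 30. Result: [30, 30, 27, 30]

[30, 30, 27, 30]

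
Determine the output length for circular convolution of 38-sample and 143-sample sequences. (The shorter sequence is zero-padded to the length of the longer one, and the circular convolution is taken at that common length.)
Circular convolution (zero-padding the shorter input) has length max(m, n) = max(38, 143) = 143

143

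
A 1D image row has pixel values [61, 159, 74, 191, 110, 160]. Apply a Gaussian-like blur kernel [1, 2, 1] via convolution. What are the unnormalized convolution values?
Convolve image row [61, 159, 74, 191, 110, 160] with kernel [1, 2, 1]: y[0] = 61×1 = 61; y[1] = 61×2 + 159×1 = 281; y[2] = 61×1 + 159×2 + 74×1 = 453; y[3] = 159×1 + 74×2 + 191×1 = 498; y[4] = 74×1 + 191×2 + 110×1 = 566; y[5] = 191×1 + 110×2 + 160×1 = 571; y[6] = 110×1 + 160×2 = 430; y[7] = 160×1 = 160 → [61, 281, 453, 498, 566, 571, 430, 160]. Normalization factor = sum(kernel) = 4.

[61, 281, 453, 498, 566, 571, 430, 160]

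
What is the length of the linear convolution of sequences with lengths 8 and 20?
Linear/full convolution length: m + n - 1 = 8 + 20 - 1 = 27

27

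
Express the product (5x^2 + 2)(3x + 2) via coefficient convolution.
Ascending coefficients: a = [2, 0, 5], b = [2, 3]. c[0] = 2×2 = 4; c[1] = 2×3 + 0×2 = 6; c[2] = 0×3 + 5×2 = 10; c[3] = 5×3 = 15. Result coefficients: [4, 6, 10, 15] → 15x^3 + 10x^2 + 6x + 4

15x^3 + 10x^2 + 6x + 4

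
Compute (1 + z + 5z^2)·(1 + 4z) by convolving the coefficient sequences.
Ascending coefficients: a = [1, 1, 5], b = [1, 4]. c[0] = 1×1 = 1; c[1] = 1×4 + 1×1 = 5; c[2] = 1×4 + 5×1 = 9; c[3] = 5×4 = 20. Result coefficients: [1, 5, 9, 20] → 1 + 5z + 9z^2 + 20z^3

1 + 5z + 9z^2 + 20z^3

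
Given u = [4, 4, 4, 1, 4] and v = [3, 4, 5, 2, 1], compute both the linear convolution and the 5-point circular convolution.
Linear: y_lin[0] = 4×3 = 12; y_lin[1] = 4×4 + 4×3 = 28; y_lin[2] = 4×5 + 4×4 + 4×3 = 48; y_lin[3] = 4×2 + 4×5 + 4×4 + 1×3 = 47; y_lin[4] = 4×1 + 4×2 + 4×5 + 1×4 + 4×3 = 48; y_lin[5] = 4×1 + 4×2 + 1×5 + 4×4 = 33; y_lin[6] = 4×1 + 1×2 + 4×5 = 26; y_lin[7] = 1×1 + 4×2 = 9; y_lin[8] = 4×1 = 4 → [12, 28, 48, 47, 48, 33, 26, 9, 4]. Circular (length 5): y[0] = 4×3 + 4×1 + 4×2 + 1×5 + 4×4 = 45; y[1] = 4×4 + 4×3 + 4×1 + 1×2 + 4×5 = 54; y[2] = 4×5 + 4×4 + 4×3 + 1×1 + 4×2 = 57; y[3] = 4×2 + 4×5 + 4×4 + 1×3 + 4×1 = 51; y[4] = 4×1 + 4×2 + 4×5 + 1×4 + 4×3 = 48 → [45, 54, 57, 51, 48]

Linear: [12, 28, 48, 47, 48, 33, 26, 9, 4], Circular: [45, 54, 57, 51, 48]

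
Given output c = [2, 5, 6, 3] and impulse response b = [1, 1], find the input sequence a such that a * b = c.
Deconvolve c=[2, 5, 6, 3] by b=[1, 1]. Since b[0]=1, solve forward: a[0] = c[0] / 1 = 2; a[1] = (c[1] - 2×1) / 1 = 3; a[2] = (c[2] - 3×1) / 1 = 3. So a = [2, 3, 3]. Check by forward convolution: c[0] = 2×1 = 2; c[1] = 2×1 + 3×1 = 5; c[2] = 3×1 + 3×1 = 6; c[3] = 3×1 = 3

[2, 3, 3]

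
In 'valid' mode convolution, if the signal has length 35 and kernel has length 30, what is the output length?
'Valid' mode counts only positions where the kernel fully overlaps the signal: m - n + 1 = 35 - 30 + 1 = 6

6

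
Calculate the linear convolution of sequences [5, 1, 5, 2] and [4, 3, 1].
y[0] = 5×4 = 20; y[1] = 5×3 + 1×4 = 19; y[2] = 5×1 + 1×3 + 5×4 = 28; y[3] = 1×1 + 5×3 + 2×4 = 24; y[4] = 5×1 + 2×3 = 11; y[5] = 2×1 = 2

[20, 19, 28, 24, 11, 2]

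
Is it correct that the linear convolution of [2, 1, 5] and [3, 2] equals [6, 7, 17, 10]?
Recompute linear convolution of [2, 1, 5] and [3, 2]: y[0] = 2×3 = 6; y[1] = 2×2 + 1×3 = 7; y[2] = 1×2 + 5×3 = 17; y[3] = 5×2 = 10 → [6, 7, 17, 10]. Given [6, 7, 17, 10] matches, so answer: Yes

Yes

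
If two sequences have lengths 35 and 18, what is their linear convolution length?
Linear/full convolution length: m + n - 1 = 35 + 18 - 1 = 52

52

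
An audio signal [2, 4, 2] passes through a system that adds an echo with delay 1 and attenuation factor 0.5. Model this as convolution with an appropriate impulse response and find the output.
Direct-path + delayed-attenuated-path model → impulse response h = [1, 0.5] (1 at lag 0, 0.5 at lag 1). Output y[n] = x[n] + 0.5·x[n - 1] (with x[n] = 0 outside 0..2): y[0] = 2 + 0.5×0 = 2; y[1] = 4 + 0.5×2 = 5.0; y[2] = 2 + 0.5×4 = 4.0; y[3] = 0 + 0.5×2 = 1.0. So y = [2, 5.0, 4.0, 1.0]

[2, 5.0, 4.0, 1.0]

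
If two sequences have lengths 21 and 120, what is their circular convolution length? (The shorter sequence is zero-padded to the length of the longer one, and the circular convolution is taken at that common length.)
Circular convolution (zero-padding the shorter input) has length max(m, n) = max(21, 120) = 120

120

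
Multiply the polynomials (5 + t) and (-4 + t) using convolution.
Ascending coefficients: a = [5, 1], b = [-4, 1]. c[0] = 5×-4 = -20; c[1] = 5×1 + 1×-4 = 1; c[2] = 1×1 = 1. Result coefficients: [-20, 1, 1] → -20 + t + t^2

-20 + t + t^2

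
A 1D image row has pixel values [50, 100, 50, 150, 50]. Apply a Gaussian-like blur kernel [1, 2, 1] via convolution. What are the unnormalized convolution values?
Convolve image row [50, 100, 50, 150, 50] with kernel [1, 2, 1]: y[0] = 50×1 = 50; y[1] = 50×2 + 100×1 = 200; y[2] = 50×1 + 100×2 + 50×1 = 300; y[3] = 100×1 + 50×2 + 150×1 = 350; y[4] = 50×1 + 150×2 + 50×1 = 400; y[5] = 150×1 + 50×2 = 250; y[6] = 50×1 = 50 → [50, 200, 300, 350, 400, 250, 50]. Normalization factor = sum(kernel) = 4.

[50, 200, 300, 350, 400, 250, 50]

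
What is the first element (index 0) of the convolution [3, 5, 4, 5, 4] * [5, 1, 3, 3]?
Use y[k] = Σ_i a[i]·b[k-i] at k=0. y[0] = 3×5 = 15

15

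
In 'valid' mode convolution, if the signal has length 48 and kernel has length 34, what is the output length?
'Valid' mode counts only positions where the kernel fully overlaps the signal: m - n + 1 = 48 - 34 + 1 = 15

15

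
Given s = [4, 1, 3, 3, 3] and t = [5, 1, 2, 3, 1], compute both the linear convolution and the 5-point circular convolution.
Linear: y_lin[0] = 4×5 = 20; y_lin[1] = 4×1 + 1×5 = 9; y_lin[2] = 4×2 + 1×1 + 3×5 = 24; y_lin[3] = 4×3 + 1×2 + 3×1 + 3×5 = 32; y_lin[4] = 4×1 + 1×3 + 3×2 + 3×1 + 3×5 = 31; y_lin[5] = 1×1 + 3×3 + 3×2 + 3×1 = 19; y_lin[6] = 3×1 + 3×3 + 3×2 = 18; y_lin[7] = 3×1 + 3×3 = 12; y_lin[8] = 3×1 = 3 → [20, 9, 24, 32, 31, 19, 18, 12, 3]. Circular (length 5): y[0] = 4×5 + 1×1 + 3×3 + 3×2 + 3×1 = 39; y[1] = 4×1 + 1×5 + 3×1 + 3×3 + 3×2 = 27; y[2] = 4×2 + 1×1 + 3×5 + 3×1 + 3×3 = 36; y[3] = 4×3 + 1×2 + 3×1 + 3×5 + 3×1 = 35; y[4] = 4×1 + 1×3 + 3×2 + 3×1 + 3×5 = 31 → [39, 27, 36, 35, 31]

Linear: [20, 9, 24, 32, 31, 19, 18, 12, 3], Circular: [39, 27, 36, 35, 31]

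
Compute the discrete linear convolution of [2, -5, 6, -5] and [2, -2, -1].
y[0] = 2×2 = 4; y[1] = 2×-2 + -5×2 = -14; y[2] = 2×-1 + -5×-2 + 6×2 = 20; y[3] = -5×-1 + 6×-2 + -5×2 = -17; y[4] = 6×-1 + -5×-2 = 4; y[5] = -5×-1 = 5

[4, -14, 20, -17, 4, 5]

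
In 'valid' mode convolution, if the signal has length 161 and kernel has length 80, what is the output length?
'Valid' mode counts only positions where the kernel fully overlaps the signal: m - n + 1 = 161 - 80 + 1 = 82

82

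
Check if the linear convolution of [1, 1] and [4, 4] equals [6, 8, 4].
Recompute linear convolution of [1, 1] and [4, 4]: y[0] = 1×4 = 4; y[1] = 1×4 + 1×4 = 8; y[2] = 1×4 = 4 → [4, 8, 4]. Compare to given [6, 8, 4]: they differ at index 0: given 6, correct 4, so answer: No

No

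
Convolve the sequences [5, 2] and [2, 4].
y[0] = 5×2 = 10; y[1] = 5×4 + 2×2 = 24; y[2] = 2×4 = 8

[10, 24, 8]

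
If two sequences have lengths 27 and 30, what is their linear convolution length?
Linear/full convolution length: m + n - 1 = 27 + 30 - 1 = 56

56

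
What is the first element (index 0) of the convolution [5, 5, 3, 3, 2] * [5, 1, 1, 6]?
Use y[k] = Σ_i a[i]·b[k-i] at k=0. y[0] = 5×5 = 25

25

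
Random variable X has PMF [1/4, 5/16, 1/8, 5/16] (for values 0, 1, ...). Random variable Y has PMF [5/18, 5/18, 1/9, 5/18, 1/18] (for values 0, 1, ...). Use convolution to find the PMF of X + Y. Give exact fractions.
P(X+Y=k) = Σ_i P(X=i)·P(Y=k-i) — a convolution of [1/4, 5/16, 1/8, 5/16] and [5/18, 5/18, 1/9, 5/18, 1/18]. P(X+Y=0) = (1/4)×(5/18) = 5/72; P(X+Y=1) = (1/4)×(5/18) + (5/16)×(5/18) = 5/72 + 25/288 = 5/32; P(X+Y=2) = (1/4)×(1/9) + (5/16)×(5/18) + (1/8)×(5/18) = 1/36 + 25/288 + 5/144 = 43/288; P(X+Y=3) = (1/4)×(5/18) + (5/16)×(1/9) + (1/8)×(5/18) + (5/16)×(5/18) = 5/72 + 5/144 + 5/144 + 25/288 = 65/288; P(X+Y=4) = (1/4)×(1/18) + (5/16)×(5/18) + (1/8)×(1/9) + (5/16)×(5/18) = 1/72 + 25/288 + 1/72 + 25/288 = 29/144; P(X+Y=5) = (5/16)×(1/18) + (1/8)×(5/18) + (5/16)×(1/9) = 5/288 + 5/144 + 5/144 = 25/288; P(X+Y=6) = (1/8)×(1/18) + (5/16)×(5/18) = 1/144 + 25/288 = 3/32; P(X+Y=7) = (5/16)×(1/18) = 5/288. PMF: [5/72, 5/32, 43/288, 65/288, 29/144, 25/288, 3/32, 5/288] (sums to 1 ✓)

[5/72, 5/32, 43/288, 65/288, 29/144, 25/288, 3/32, 5/288]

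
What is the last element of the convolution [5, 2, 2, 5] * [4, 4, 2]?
Use y[k] = Σ_i a[i]·b[k-i] at k=5. y[5] = 5×2 = 10

10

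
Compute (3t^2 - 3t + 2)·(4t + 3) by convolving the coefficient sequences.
Ascending coefficients: a = [2, -3, 3], b = [3, 4]. c[0] = 2×3 = 6; c[1] = 2×4 + -3×3 = -1; c[2] = -3×4 + 3×3 = -3; c[3] = 3×4 = 12. Result coefficients: [6, -1, -3, 12] → 12t^3 - 3t^2 - t + 6

12t^3 - 3t^2 - t + 6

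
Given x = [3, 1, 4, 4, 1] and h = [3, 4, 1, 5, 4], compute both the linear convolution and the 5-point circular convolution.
Linear: y_lin[0] = 3×3 = 9; y_lin[1] = 3×4 + 1×3 = 15; y_lin[2] = 3×1 + 1×4 + 4×3 = 19; y_lin[3] = 3×5 + 1×1 + 4×4 + 4×3 = 44; y_lin[4] = 3×4 + 1×5 + 4×1 + 4×4 + 1×3 = 40; y_lin[5] = 1×4 + 4×5 + 4×1 + 1×4 = 32; y_lin[6] = 4×4 + 4×5 + 1×1 = 37; y_lin[7] = 4×4 + 1×5 = 21; y_lin[8] = 1×4 = 4 → [9, 15, 19, 44, 40, 32, 37, 21, 4]. Circular (length 5): y[0] = 3×3 + 1×4 + 4×5 + 4×1 + 1×4 = 41; y[1] = 3×4 + 1×3 + 4×4 + 4×5 + 1×1 = 52; y[2] = 3×1 + 1×4 + 4×3 + 4×4 + 1×5 = 40; y[3] = 3×5 + 1×1 + 4×4 + 4×3 + 1×4 = 48; y[4] = 3×4 + 1×5 + 4×1 + 4×4 + 1×3 = 40 → [41, 52, 40, 48, 40]

Linear: [9, 15, 19, 44, 40, 32, 37, 21, 4], Circular: [41, 52, 40, 48, 40]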